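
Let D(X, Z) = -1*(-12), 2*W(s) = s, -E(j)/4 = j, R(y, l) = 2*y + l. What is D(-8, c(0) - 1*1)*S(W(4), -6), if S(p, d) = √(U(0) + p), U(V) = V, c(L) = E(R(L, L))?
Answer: 12*√2 ≈ 16.971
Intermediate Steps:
R(y, l) = l + 2*y
E(j) = -4*j
W(s) = s/2
c(L) = -12*L (c(L) = -4*(L + 2*L) = -12*L)
S(p, d) = √p (S(p, d) = √(0 + p) = √p)
D(X, Z) = 12
D(-8, c(0) - 1*1)*S(W(4), -6) = 12*√((½)*4) = 12*√2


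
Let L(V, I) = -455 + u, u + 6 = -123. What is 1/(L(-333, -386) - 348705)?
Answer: -1/349289 ≈ -2.8630e-6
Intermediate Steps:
u = -129 (u = -6 - 123 = -129)
L(V, I) = -584 (L(V, I) = -455 - 129 = -584)
1/(L(-333, -386) - 348705) = 1/(-584 - 348705) = 1/(-349289) = -1/349289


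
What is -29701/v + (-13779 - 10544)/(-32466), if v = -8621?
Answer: 1173961249/279889386 ≈ 4.1944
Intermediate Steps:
-29701/v + (-13779 - 10544)/(-32466) = -29701/(-8621) + (-13779 - 10544)/(-32466) = -29701*(-1/8621) - 24323*(-1/32466) = 29701/8621 + 24323/32466 = 1173961249/279889386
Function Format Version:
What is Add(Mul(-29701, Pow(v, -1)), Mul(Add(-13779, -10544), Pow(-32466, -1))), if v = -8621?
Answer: Rational(1173961249, 279889386) ≈ 4.1944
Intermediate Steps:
Add(Mul(-29701, Pow(v, -1)), Mul(Add(-13779, -10544), Pow(-32466, -1))) = Add(Mul(-29701, Pow(-8621, -1)), Mul(Add(-13779, -10544), Pow(-32466, -1))) = Add(Mul(-29701, Rational(-1, 8621)), Mul(-24323, Rational(-1, 32466))) = Add(Rational(29701, 8621), Rational(24323, 32466)) = Rational(1173961249, 279889386)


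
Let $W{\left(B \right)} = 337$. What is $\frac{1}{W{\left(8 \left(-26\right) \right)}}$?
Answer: $\frac{1}{337} \approx 0.0029674$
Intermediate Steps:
$\frac{1}{W{\left(8 \left(-26\right) \right)}} = \frac{1}{337}$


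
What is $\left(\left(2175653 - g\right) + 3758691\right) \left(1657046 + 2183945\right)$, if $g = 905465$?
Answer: $19315878979089$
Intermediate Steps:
$\left(\left(2175653 - g\right) + 3758691\right) \left(1657046 + 2183945\right) = \left(\left(2175653 - 905465\right) + 3758691\right) \left(1657046 + 2183945\right) = \left(\left(2175653 - 905465\right) + 3758691\right) 3840991 = \left(1270188 + 3758691\right) 3840991 = 5028879 \cdot 3840991 = 19315878979089$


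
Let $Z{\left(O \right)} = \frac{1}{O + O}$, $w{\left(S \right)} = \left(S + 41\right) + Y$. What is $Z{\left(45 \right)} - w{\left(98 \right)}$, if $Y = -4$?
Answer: $- \frac{12149}{90} \approx -134.99$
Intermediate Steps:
$w{\left(S \right)} = 37 + S$ ($w{\left(S \right)} = \left(S + 41\right) - 4 = \left(41 + S\right) - 4 = 37 + S$)
$Z{\left(O \right)} = \frac{1}{2 O}$
$Z{\left(45 \right)} - w{\left(98 \right)} = \frac{1}{2 \cdot 45} - \left(37 + 98\right) = \frac{1}{2} \cdot \frac{1}{45} - 135 = \frac{1}{90} - 135 = - \frac{12149}{90}$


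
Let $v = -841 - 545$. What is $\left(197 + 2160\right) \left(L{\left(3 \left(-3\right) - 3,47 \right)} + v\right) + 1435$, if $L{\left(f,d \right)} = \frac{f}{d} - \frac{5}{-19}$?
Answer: $- \frac{2915956232}{893} \approx -3.2653 \cdot 10^{6}$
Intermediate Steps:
$L{\left(f,d \right)} = \frac{5}{19} + \frac{f}{d}$ ($L{\left(f,d \right)} = \frac{f}{d} - - \frac{5}{19} = \frac{f}{d} + \frac{5}{19} = \frac{5}{19} + \frac{f}{d}$)
$v = -1386$
$\left(197 + 2160\right) \left(L{\left(3 \left(-3\right) - 3,47 \right)} + v\right) + 1435 = \left(197 + 2160\right) \left(\left(\frac{5}{19} + \frac{3 \left(-3\right) - 3}{47}\right) - 1386\right) + 1435 = 2357 \left(\left(\frac{5}{19} + \left(-9 - 3\right) \frac{1}{47}\right) - 1386\right) + 1435 = 2357 \left(\left(\frac{5}{19} - \frac{12}{47}\right) - 1386\right) + 1435 = 2357 \left(\frac{7}{893} - 1386\right) + 1435 = 2357 \left(- \frac{1237691}{893}\right) + 1435 = - \frac{2917237687}{893} + 1435 = - \frac{2915956232}{893}$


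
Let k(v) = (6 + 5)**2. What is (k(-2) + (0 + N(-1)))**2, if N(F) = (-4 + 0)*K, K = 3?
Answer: 11881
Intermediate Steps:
k(v) = 121 (k(v) = 11**2 = 121)
N(F) = -12 (N(F) = (-4 + 0)*3 = -4*3 = -12)
(k(-2) + (0 + N(-1)))**2 = (121 + (0 - 12))**2 = (121 - 12)**2 = 109**2 = 11881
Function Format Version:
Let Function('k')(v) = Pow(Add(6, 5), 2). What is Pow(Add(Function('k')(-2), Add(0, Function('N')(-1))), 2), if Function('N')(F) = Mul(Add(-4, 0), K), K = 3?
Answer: 11881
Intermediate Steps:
Function('k')(v) = 121 (Function('k')(v) = Pow(11, 2) = 121)
Function('N')(F) = -12 (Function('N')(F) = Mul(Add(-4, 0), 3) = Mul(-4, 3) = -12)
Pow(Add(Function('k')(-2), Add(0, Function('N')(-1))), 2) = Pow(Add(121, Add(0, -12)), 2) = Pow(Add(121, -12), 2) = Pow(109, 2) = 11881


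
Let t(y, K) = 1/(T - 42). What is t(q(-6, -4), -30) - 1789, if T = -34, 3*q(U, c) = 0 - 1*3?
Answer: -135965/76 ≈ -1789.0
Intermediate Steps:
q(U, c) = -1 (q(U, c) = (0 - 1*3)/3 = (0 - 3)/3 = (⅓)*(-3) = -1)
t(y, K) = -1/76 (t(y, K) = 1/(-34 - 42) = 1/(-76) = -1/76)
t(q(-6, -4), -30) - 1789 = -1/76 - 1789 = -135965/76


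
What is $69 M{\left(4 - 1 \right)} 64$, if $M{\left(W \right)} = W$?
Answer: $13248$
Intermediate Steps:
$69 M{\left(4 - 1 \right)} 64 = 69 \left(4 - 1\right) 64 = 69 \cdot 3 \cdot 64 = 207 \cdot 64 = 13248$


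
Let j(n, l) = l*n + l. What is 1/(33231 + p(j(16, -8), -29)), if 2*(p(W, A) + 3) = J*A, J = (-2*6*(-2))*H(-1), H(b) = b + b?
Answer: 1/33924 ≈ 2.9478e-5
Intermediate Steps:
H(b) = 2*b
j(n, l) = l + l*n
J = -48 (J = (-2*6*(-2))*(2*(-1)) = -12*(-2)*(-2) = 24*(-2) = -48)
p(W, A) = -3 - 24*A (p(W, A) = -3 + (-48*A)/2 = -3 - 24*A)
1/(33231 + p(j(16, -8), -29)) = 1/(33231 + (-3 - 24*(-29))) = 1/(33231 + (-3 + 696)) = 1/(33231 + 693) = 1/33924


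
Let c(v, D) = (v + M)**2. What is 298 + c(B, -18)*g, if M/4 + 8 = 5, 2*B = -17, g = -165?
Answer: -276173/4 ≈ -69043.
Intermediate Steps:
B = -17/2 (B = (1/2)*(-17) = -17/2 ≈ -8.5000)
M = -12 (M = -32 + 4*5 = -32 + 20 = -12)
c(v, D) = (-12 + v)**2 (c(v, D) = (v - 12)**2 = (-12 + v)**2)
298 + c(B, -18)*g = 298 + (-12 - 17/2)**2*(-165) = 298 + (-41/2)**2*(-165) = 298 + (1681/4)*(-165) = 298 - 277365/4 = -276173/4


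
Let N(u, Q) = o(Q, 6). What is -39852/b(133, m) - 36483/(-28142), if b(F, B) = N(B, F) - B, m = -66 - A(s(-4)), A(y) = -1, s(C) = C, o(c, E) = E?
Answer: -1118924691/1998082 ≈ -560.00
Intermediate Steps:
m = -65 (m = -66 - 1*(-1) = -66 + 1 = -65)
N(u, Q) = 6
b(F, B) = 6 - B
-39852/b(133, m) - 36483/(-28142) = -39852/(6 - 1*(-65)) - 36483/(-28142) = -39852/(6 + 65) - 36483*(-1/28142) = -39852/71 + 36483/28142 = -1118924691/1998082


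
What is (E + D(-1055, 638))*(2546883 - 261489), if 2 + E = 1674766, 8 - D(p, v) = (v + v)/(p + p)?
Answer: 4038028601658612/1055 ≈ 3.8275e+12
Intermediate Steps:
D(p, v) = 8 - v/p (D(p, v) = 8 - (v + v)/(p + p) = 8 - 2*v/(2*p) = 8 - 2*v*1/(2*p) = 8 - v/p)
E = 1674764 (E = -2 + 1674766 = 1674764)
(E + D(-1055, 638))*(2546883 - 261489) = (1674764 + (8 - 1*638/(-1055)))*(2546883 - 261489) = (1674764 + (8 - 1*638*(-1/1055)))*2285394 = (1674764 + (8 + 638/1055))*2285394 = (1674764 + 9078/1055)*2285394 = (1766885098/1055)*2285394 = 4038028601658612/1055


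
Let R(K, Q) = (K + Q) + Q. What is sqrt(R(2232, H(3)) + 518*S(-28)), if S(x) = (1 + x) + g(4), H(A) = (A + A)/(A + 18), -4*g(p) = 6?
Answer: I*sqrt(613991)/7 ≈ 111.94*I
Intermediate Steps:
g(p) = -3/2 (g(p) = -1/4*6 = -3/2)
H(A) = 2*A/(18 + A) (H(A) = (2*A)/(18 + A) = 2*A/(18 + A))
S(x) = -1/2 + x (S(x) = (1 + x) - 3/2 = -1/2 + x)
R(K, Q) = K + 2*Q
sqrt(R(2232, H(3)) + 518*S(-28)) = sqrt((2232 + 2*(2*3/(18 + 3))) + 518*(-1/2 - 28)) = sqrt((2232 + 2*(2*3/21)) + 518*(-57/2)) = sqrt((2232 + 2*(2*3*(1/21))) - 14763) = sqrt((2232 + 2*(2/7)) - 14763) = sqrt((2232 + 4/7) - 14763) = sqrt(15628/7 - 14763) = sqrt(-87713/7) = I*sqrt(613991)/7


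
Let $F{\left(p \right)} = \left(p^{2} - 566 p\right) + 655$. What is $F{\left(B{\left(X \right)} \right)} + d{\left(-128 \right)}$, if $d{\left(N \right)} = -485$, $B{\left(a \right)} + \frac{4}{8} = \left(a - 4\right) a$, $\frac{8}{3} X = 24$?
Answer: $- \frac{92147}{4} \approx -23037.0$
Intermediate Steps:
$X = 9$ ($X = \frac{3}{8} \cdot 24 = 9$)
$B{\left(a \right)} = - \frac{1}{2} + a \left(-4 + a\right)$ ($B{\left(a \right)} = - \frac{1}{2} + \left(a - 4\right) a = - \frac{1}{2} + \left(-4 + a\right) a = - \frac{1}{2} + a \left(-4 + a\right)$)
$F{\left(p \right)} = 655 + p^{2} - 566 p$
$F{\left(B{\left(X \right)} \right)} + d{\left(-128 \right)} = \left(655 + \left(- \frac{1}{2} + 9^{2} - 36\right)^{2} - 566 \left(- \frac{1}{2} + 9^{2} - 36\right)\right) - 485 = \left(655 + \left(- \frac{1}{2} + 81 - 36\right)^{2} - 566 \left(- \frac{1}{2} + 81 - 36\right)\right) - 485 = \left(655 + \left(\frac{89}{2}\right)^{2} - 25187\right) - 485 = \left(655 + \frac{7921}{4} - 25187\right) - 485 = - \frac{90207}{4} - 485 = - \frac{92147}{4}$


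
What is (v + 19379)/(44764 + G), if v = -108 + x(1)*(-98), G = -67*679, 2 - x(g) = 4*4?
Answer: -6881/243 ≈ -28.317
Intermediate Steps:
x(g) = -14 (x(g) = 2 - 4*4 = 2 - 1*16 = 2 - 16 = -14)
G = -45493
v = 1264 (v = -108 - 14*(-98) = -108 + 1372 = 1264)
(v + 19379)/(44764 + G) = (1264 + 19379)/(44764 - 45493) = 20643/(-729) = 20643*(-1/729) = -6881/243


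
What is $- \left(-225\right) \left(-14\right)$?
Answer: $-3150$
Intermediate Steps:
$- \left(-225\right) \left(-14\right) = \left(-1\right) 3150 = -3150$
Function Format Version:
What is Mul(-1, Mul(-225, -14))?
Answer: -3150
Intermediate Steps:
Mul(-1, Mul(-225, -14)) = Mul(-1, 3150) = -3150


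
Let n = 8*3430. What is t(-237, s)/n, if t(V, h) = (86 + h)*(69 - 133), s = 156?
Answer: -968/1715 ≈ -0.56443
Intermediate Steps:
n = 27440
t(V, h) = -5504 - 64*h (t(V, h) = (86 + h)*(-64) = -5504 - 64*h)
t(-237, s)/n = (-5504 - 64*156)/27440 = (-5504 - 9984)*(1/27440) = -15488*1/27440 = -968/1715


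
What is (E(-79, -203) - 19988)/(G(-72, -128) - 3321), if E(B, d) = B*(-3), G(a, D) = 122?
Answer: 19751/3199 ≈ 6.1741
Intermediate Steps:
E(B, d) = -3*B
(E(-79, -203) - 19988)/(G(-72, -128) - 3321) = (-3*(-79) - 19988)/(122 - 3321) = (237 - 19988)/(-3199) = -19751*(-1/3199) = 19751/3199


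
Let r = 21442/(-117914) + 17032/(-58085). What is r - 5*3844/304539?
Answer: -561269126672851/1042899087728955 ≈ -0.53818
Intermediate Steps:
r = -1626884909/3424517345 (r = 21442*(-1/117914) + 17032*(-1/58085) = -10721/58957 - 17032/58085 = -1626884909/3424517345 ≈ -0.47507)
r - 5*3844/304539 = -1626884909/3424517345 - 5*3844/304539 = -1626884909/3424517345 - 19220/304539 = -561269126672851/1042899087728955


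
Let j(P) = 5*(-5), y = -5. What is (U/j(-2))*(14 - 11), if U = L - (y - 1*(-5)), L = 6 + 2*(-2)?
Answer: -6/25 ≈ -0.24000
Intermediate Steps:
j(P) = -25
L = 2 (L = 6 - 4 = 2)
U = 2 (U = 2 - (-5 - 1*(-5)) = 2 - (-5 + 5) = 2 - 1*0 = 2 + 0 = 2)
(U/j(-2))*(14 - 11) = (2/(-25))*(14 - 11) = (2*(-1/25))*3 = -2/25*3 = -6/25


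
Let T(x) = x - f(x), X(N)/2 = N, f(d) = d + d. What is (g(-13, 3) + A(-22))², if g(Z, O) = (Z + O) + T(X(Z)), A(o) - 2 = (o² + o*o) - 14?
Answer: 944784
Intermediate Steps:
A(o) = -12 + 2*o² (A(o) = 2 + ((o² + o*o) - 14) = 2 + ((o² + o²) - 14) = 2 + (2*o² - 14) = 2 + (-14 + 2*o²) = -12 + 2*o²)
f(d) = 2*d
X(N) = 2*N
T(x) = -x (T(x) = x - 2*x = -x)
g(Z, O) = O - Z (g(Z, O) = (Z + O) - 2*Z = (O + Z) - 2*Z = O - Z)
(g(-13, 3) + A(-22))² = ((3 - 1*(-13)) + (-12 + 2*(-22)²))² = ((3 + 13) + (-12 + 2*484))² = (16 + (-12 + 968))² = (16 + 956)² = 972² = 944784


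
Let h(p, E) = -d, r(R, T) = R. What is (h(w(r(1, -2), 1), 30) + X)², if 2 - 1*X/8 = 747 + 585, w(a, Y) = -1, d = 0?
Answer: 113209600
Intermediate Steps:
h(p, E) = 0 (h(p, E) = -1*0 = 0)
X = -10640 (X = 16 - 8*(747 + 585) = 16 - 8*1332 = 16 - 10656 = -10640)
(h(w(r(1, -2), 1), 30) + X)² = (0 - 10640)² = (-10640)² = 113209600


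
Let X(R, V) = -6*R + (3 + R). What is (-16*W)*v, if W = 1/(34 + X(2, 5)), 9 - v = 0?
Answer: -16/3 ≈ -5.3333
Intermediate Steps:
v = 9 (v = 9 - 1*0 = 9 + 0 = 9)
X(R, V) = 3 - 5*R
W = 1/27 (W = 1/(34 + (3 - 5*2)) = 1/(34 + (3 - 10)) = 1/(34 - 7) = 1/27 ≈ 0.037037)
(-16*W)*v = -16*1/27*9 = -16/27*9 = -16/3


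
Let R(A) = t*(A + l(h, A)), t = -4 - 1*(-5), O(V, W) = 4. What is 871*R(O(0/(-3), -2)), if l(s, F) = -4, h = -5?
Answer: 0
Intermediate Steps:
t = 1 (t = -4 + 5 = 1)
R(A) = -4 + A (R(A) = 1*(A - 4) = 1*(-4 + A) = -4 + A)
871*R(O(0/(-3), -2)) = 871*(-4 + 4) = 871*0 = 0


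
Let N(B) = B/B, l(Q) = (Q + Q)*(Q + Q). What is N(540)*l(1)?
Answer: 4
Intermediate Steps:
l(Q) = 4*Q² (l(Q) = (2*Q)*(2*Q) = 4*Q²)
N(B) = 1
N(540)*l(1) = 1*(4*1²) = 1*(4*1) = 1*4 = 4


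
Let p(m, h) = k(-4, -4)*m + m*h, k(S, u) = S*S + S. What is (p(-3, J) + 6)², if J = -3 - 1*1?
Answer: 324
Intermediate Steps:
k(S, u) = S + S² (k(S, u) = S² + S = S + S²)
J = -4 (J = -3 - 1 = -4)
p(m, h) = 12*m + h*m (p(m, h) = (-4*(1 - 4))*m + m*h = (-4*(-3))*m + h*m = 12*m + h*m)
(p(-3, J) + 6)² = (-3*(12 - 4) + 6)² = (-3*8 + 6)² = (-24 + 6)² = (-18)² = 324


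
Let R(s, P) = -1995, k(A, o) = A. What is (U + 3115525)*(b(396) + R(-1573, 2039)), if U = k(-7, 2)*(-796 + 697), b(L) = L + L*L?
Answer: 483690009306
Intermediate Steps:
b(L) = L + L**2
U = 693 (U = -7*(-796 + 697) = -7*(-99) = 693)
(U + 3115525)*(b(396) + R(-1573, 2039)) = (693 + 3115525)*(396*(1 + 396) - 1995) = 3116218*(396*397 - 1995) = 3116218*(157212 - 1995) = 3116218*155217 = 483690009306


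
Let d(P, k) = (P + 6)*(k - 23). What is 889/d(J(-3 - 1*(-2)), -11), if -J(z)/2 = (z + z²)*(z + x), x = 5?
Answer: -889/204 ≈ -4.3578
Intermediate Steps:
J(z) = -2*(5 + z)*(z + z²) (J(z) = -2*(z + z²)*(z + 5) = -2*(z + z²)*(5 + z) = -2*(5 + z)*(z + z²))
d(P, k) = (-23 + k)*(6 + P) (d(P, k) = (6 + P)*(-23 + k) = (-23 + k)*(6 + P))
889/d(J(-3 - 1*(-2)), -11) = 889/(-138 - (-46)*(-3 - 1*(-2))*(5 + (-3 - 1*(-2))² + 6*(-3 - 1*(-2))) + 6*(-11) - 2*(-3 - 1*(-2))*(5 + (-3 - 1*(-2))² + 6*(-3 - 1*(-2)))*(-11)) = 889/(-138 - (-46)*(-3 + 2)*(5 + (-3 + 2)² + 6*(-3 + 2)) - 66 - 2*(-3 + 2)*(5 + (-3 + 2)² + 6*(-3 + 2))*(-11)) = 889/(-138 - (-46)*(-1)*(5 + (-1)² + 6*(-1)) - 66 - 2*(-1)*(5 + (-1)² + 6*(-1))*(-11)) = 889/(-138 - (-46)*(-1)*(5 + 1 - 6) - 66 - 2*(-1)*(5 + 1 - 6)*(-11)) = 889/(-138 - (-46)*(-1)*0 - 66 - 2*(-1)*0*(-11)) = 889/(-138 - 23*0 - 66 + 0*(-11)) = 889/(-138 + 0 - 66 + 0) = 889/(-204) = 889*(-1/204) = -889/204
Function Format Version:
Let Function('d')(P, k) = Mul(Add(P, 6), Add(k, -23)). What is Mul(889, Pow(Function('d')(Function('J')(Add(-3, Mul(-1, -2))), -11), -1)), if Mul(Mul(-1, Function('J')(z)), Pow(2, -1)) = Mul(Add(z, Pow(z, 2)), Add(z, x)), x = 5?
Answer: Rational(-889, 204) ≈ -4.3578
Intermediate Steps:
Function('J')(z) = Mul(-2, Add(5, z), Add(z, Pow(z, 2))) (Function('J')(z) = Mul(-2, Mul(Add(z, Pow(z, 2)), Add(z, 5))) = Mul(-2, Mul(Add(z, Pow(z, 2)), Add(5, z))) = Mul(-2, Mul(Add(5, z), Add(z, Pow(z, 2)))) = Mul(-2, Add(5, z), Add(z, Pow(z, 2))))
Function('d')(P, k) = Mul(Add(-23, k), Add(6, P)) (Function('d')(P, k) = Mul(Add(6, P), Add(-23, k)) = Mul(Add(-23, k), Add(6, P)))
Mul(889, Pow(Function('d')(Function('J')(Add(-3, Mul(-1, -2))), -11), -1)) = Mul(889, Pow(Add(-138, Mul(-23, Mul(-2, Add(-3, Mul(-1, -2)), Add(5, Pow(Add(-3, Mul(-1, -2)), 2), Mul(6, Add(-3, Mul(-1, -2)))))), Mul(6, -11), Mul(Mul(-2, Add(-3, Mul(-1, -2)), Add(5, Pow(Add(-3, Mul(-1, -2)), 2), Mul(6, Add(-3, Mul(-1, -2))))), -11)), -1)) = Mul(889, Pow(Add(-138, Mul(-23, Mul(-2, Add(-3, 2), Add(5, Pow(Add(-3, 2), 2), Mul(6, Add(-3, 2))))), -66, Mul(Mul(-2, Add(-3, 2), Add(5, Pow(Add(-3, 2), 2), Mul(6, Add(-3, 2)))), -11)), -1)) = Mul(889, Pow(Add(-138, Mul(-23, Mul(-2, -1, Add(5, Pow(-1, 2), Mul(6, -1)))), -66, Mul(Mul(-2, -1, Add(5, Pow(-1, 2), Mul(6, -1))), -11)), -1)) = Mul(889, Pow(Add(-138, Mul(-23, Mul(-2, -1, Add(5, 1, -6))), -66, Mul(Mul(-2, -1, Add(5, 1, -6)), -11)), -1)) = Mul(889, Pow(Add(-138, Mul(-23, Mul(-2, -1, 0)), -66, Mul(Mul(-2, -1, 0), -11)), -1)) = Mul(889, Pow(Add(-138, Mul(-23, 0), -66, Mul(0, -11)), -1)) = Mul(889, Pow(Add(-138, 0, -66, 0), -1)) = Mul(889, Pow(-204, -1)) = Mul(889, Rational(-1, 204)) = Rational(-889, 204)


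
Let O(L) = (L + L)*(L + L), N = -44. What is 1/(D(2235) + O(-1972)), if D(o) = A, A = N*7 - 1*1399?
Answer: 1/15553429 ≈ 6.4294e-8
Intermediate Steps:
O(L) = 4*L² (O(L) = (2*L)*(2*L) = 4*L²)
A = -1707 (A = -44*7 - 1*1399 = -308 - 1399 = -1707)
D(o) = -1707
1/(D(2235) + O(-1972)) = 1/(-1707 + 4*(-1972)²) = 1/(-1707 + 4*3888784) = 1/(-1707 + 15555136) = 1/15553429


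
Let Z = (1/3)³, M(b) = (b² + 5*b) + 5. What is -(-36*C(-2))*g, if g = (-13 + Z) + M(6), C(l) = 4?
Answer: 25072/3 ≈ 8357.3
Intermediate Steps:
M(b) = 5 + b² + 5*b
Z = 1/27 (Z = (⅓)³ = 1/27 ≈ 0.037037)
g = 1567/27 (g = (-13 + 1/27) + (5 + 6² + 5*6) = -350/27 + (5 + 36 + 30) = -350/27 + 71 = 1567/27 ≈ 58.037)
-(-36*C(-2))*g = -(-36*4)*1567/27 = -(-144)*1567/27 = -1*(-25072/3) = 25072/3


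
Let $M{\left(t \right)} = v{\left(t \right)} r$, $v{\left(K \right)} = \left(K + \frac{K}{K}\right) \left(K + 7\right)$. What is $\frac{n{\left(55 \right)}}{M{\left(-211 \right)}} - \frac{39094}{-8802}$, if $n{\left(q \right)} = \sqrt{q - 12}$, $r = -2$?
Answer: $\frac{19547}{4401} - \frac{\sqrt{43}}{85680} \approx 4.4414$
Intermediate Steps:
$v{\left(K \right)} = \left(1 + K\right) \left(7 + K\right)$ ($v{\left(K \right)} = \left(K + 1\right) \left(7 + K\right) = \left(1 + K\right) \left(7 + K\right)$)
$n{\left(q \right)} = \sqrt{-12 + q}$
$M{\left(t \right)} = -14 - 16 t - 2 t^{2}$ ($M{\left(t \right)} = \left(7 + t^{2} + 8 t\right) \left(-2\right) = -14 - 16 t - 2 t^{2}$)
$\frac{n{\left(55 \right)}}{M{\left(-211 \right)}} - \frac{39094}{-8802} = \frac{\sqrt{-12 + 55}}{-14 - -3376 - 2 \left(-211\right)^{2}} - \frac{39094}{-8802} = \frac{\sqrt{43}}{-14 + 3376 - 89042} - - \frac{19547}{4401} = \frac{\sqrt{43}}{-14 + 3376 - 89042} + \frac{19547}{4401} = \frac{\sqrt{43}}{-85680} + \frac{19547}{4401} = \sqrt{43} \left(- \frac{1}{85680}\right) + \frac{19547}{4401} = - \frac{\sqrt{43}}{85680} + \frac{19547}{4401} = \frac{19547}{4401} - \frac{\sqrt{43}}{85680}$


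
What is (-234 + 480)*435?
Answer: 107010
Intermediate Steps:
(-234 + 480)*435 = 246*435 = 107010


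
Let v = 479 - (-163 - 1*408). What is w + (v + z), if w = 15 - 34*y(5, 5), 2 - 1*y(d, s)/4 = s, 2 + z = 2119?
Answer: 3590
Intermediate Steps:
z = 2117 (z = -2 + 2119 = 2117)
y(d, s) = 8 - 4*s
v = 1050 (v = 479 - (-163 - 408) = 479 - 1*(-571) = 479 + 571 = 1050)
w = 423 (w = 15 - 34*(8 - 4*5) = 15 - 34*(8 - 20) = 15 - 34*(-12) = 15 + 408 = 423)
w + (v + z) = 423 + (1050 + 2117) = 423 + 3167 = 3590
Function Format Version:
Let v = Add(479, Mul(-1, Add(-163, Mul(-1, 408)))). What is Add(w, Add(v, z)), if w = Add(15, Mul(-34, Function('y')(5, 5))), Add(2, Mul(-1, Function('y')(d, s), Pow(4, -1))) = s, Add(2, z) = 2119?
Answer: 3590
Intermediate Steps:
z = 2117 (z = Add(-2, 2119) = 2117)
Function('y')(d, s) = Add(8, Mul(-4, s))
v = 1050 (v = Add(479, Mul(-1, Add(-163, -408))) = Add(479, Mul(-1, -571)) = Add(479, 571) = 1050)
w = 423 (w = Add(15, Mul(-34, Add(8, Mul(-4, 5)))) = Add(15, Mul(-34, Add(8, -20))) = Add(15, Mul(-34, -12)) = Add(15, 408) = 423)
Add(w, Add(v, z)) = Add(423, Add(1050, 2117)) = Add(423, 3167) = 3590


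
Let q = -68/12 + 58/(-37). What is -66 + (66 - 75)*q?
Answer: -33/37 ≈ -0.89189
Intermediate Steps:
q = -803/111 (q = -68*1/12 + 58*(-1/37) = -17/3 - 58/37 = -803/111 ≈ -7.2342)
-66 + (66 - 75)*q = -66 + (66 - 75)*(-803/111) = -66 - 9*(-803/111) = -66 + 2409/37 = -33/37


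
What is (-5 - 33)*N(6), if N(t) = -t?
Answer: 228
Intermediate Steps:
(-5 - 33)*N(6) = (-5 - 33)*(-1*6) = -38*(-6) = 228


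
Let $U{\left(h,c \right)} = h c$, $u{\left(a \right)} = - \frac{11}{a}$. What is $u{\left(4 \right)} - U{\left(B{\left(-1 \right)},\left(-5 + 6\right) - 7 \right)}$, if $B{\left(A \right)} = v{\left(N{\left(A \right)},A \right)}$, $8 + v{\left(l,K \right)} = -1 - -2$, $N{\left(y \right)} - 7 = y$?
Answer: $- \frac{179}{4} \approx -44.75$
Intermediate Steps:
$N{\left(y \right)} = 7 + y$
$v{\left(l,K \right)} = -7$ ($v{\left(l,K \right)} = -8 - -1 = -8 + \left(-1 + 2\right) = -8 + 1 = -7$)
$B{\left(A \right)} = -7$
$U{\left(h,c \right)} = c h$
$u{\left(4 \right)} - U{\left(B{\left(-1 \right)},\left(-5 + 6\right) - 7 \right)} = - \frac{11}{4} - \left(\left(-5 + 6\right) - 7\right) \left(-7\right) = \left(-11\right) \frac{1}{4} - \left(1 - 7\right) \left(-7\right) = - \frac{11}{4} - \left(-6\right) \left(-7\right) = - \frac{11}{4} - 42 = - \frac{179}{4}$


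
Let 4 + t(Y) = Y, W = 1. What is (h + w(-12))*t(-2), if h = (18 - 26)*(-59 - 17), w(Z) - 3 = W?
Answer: -3672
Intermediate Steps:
w(Z) = 4 (w(Z) = 3 + 1 = 4)
t(Y) = -4 + Y
h = 608 (h = -8*(-76) = 608)
(h + w(-12))*t(-2) = (608 + 4)*(-4 - 2) = 612*(-6) = -3672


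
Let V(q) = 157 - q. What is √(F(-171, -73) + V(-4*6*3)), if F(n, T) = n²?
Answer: √29470 ≈ 171.67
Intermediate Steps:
√(F(-171, -73) + V(-4*6*3)) = √((-171)² + (157 - (-4*6)*3)) = √(29241 + (157 - (-24)*3)) = √(29241 + (157 - 1*(-72))) = √(29241 + (157 + 72)) = √(29241 + 229) = √29470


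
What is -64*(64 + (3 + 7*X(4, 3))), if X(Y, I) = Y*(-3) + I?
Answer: -256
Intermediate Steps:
X(Y, I) = I - 3*Y (X(Y, I) = -3*Y + I = I - 3*Y)
-64*(64 + (3 + 7*X(4, 3))) = -64*(64 + (3 + 7*(3 - 3*4))) = -64*(64 + (3 + 7*(3 - 12))) = -64*(64 + (3 + 7*(-9))) = -64*(64 + (3 - 63)) = -64*(64 - 60) = -64*4 = -256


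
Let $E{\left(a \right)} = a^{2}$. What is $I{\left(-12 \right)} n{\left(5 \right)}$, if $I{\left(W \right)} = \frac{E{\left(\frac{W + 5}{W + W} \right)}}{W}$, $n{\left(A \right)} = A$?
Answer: $- \frac{245}{6912} \approx -0.035446$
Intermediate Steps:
$I{\left(W \right)} = \frac{\left(5 + W\right)^{2}}{4 W^{3}}$ ($I{\left(W \right)} = \frac{\left(\frac{W + 5}{W + W}\right)^{2}}{W} = \frac{\left(\frac{5 + W}{2 W}\right)^{2}}{W} = \frac{\frac{1}{4} \frac{1}{W^{2}} \left(5 + W\right)^{2}}{W} = \frac{\left(5 + W\right)^{2}}{4 W^{3}}$)
$I{\left(-12 \right)} n{\left(5 \right)} = \frac{\left(5 - 12\right)^{2}}{4 \left(-1728\right)} 5 = \frac{1}{4} \left(- \frac{1}{1728}\right) \left(-7\right)^{2} \cdot 5 = \frac{1}{4} \left(- \frac{1}{1728}\right) 49 \cdot 5 = \left(- \frac{49}{6912}\right) 5 = - \frac{245}{6912}$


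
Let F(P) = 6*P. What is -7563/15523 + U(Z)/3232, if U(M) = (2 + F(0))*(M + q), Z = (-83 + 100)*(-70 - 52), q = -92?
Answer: -22922313/12542584 ≈ -1.8276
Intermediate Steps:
Z = -2074 (Z = 17*(-122) = -2074)
U(M) = -184 + 2*M (U(M) = (2 + 6*0)*(M - 92) = (2 + 0)*(-92 + M) = 2*(-92 + M) = -184 + 2*M)
-7563/15523 + U(Z)/3232 = -7563/15523 + (-184 + 2*(-2074))/3232 = -7563*1/15523 + (-184 - 4148)*(1/3232) = -7563/15523 - 4332*1/3232 = -7563/15523 - 1083/808 = -22922313/12542584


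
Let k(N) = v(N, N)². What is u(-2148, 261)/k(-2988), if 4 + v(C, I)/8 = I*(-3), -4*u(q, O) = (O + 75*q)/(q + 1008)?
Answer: -7659/1115684864000 ≈ -6.8648e-9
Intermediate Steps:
u(q, O) = -(O + 75*q)/(4*(1008 + q)) (u(q, O) = -(O + 75*q)/(4*(q + 1008)) = -(O + 75*q)/(4*(1008 + q)))
v(C, I) = -32 - 24*I (v(C, I) = -32 + 8*(I*(-3)) = -32 + 8*(-3*I) = -32 - 24*I)
k(N) = (-32 - 24*N)²
u(-2148, 261)/k(-2988) = ((-1*261 - 75*(-2148))/(4*(1008 - 2148)))/((64*(4 + 3*(-2988))²)) = ((¼)*(-261 + 161100)/(-1140))/((64*(4 - 8964)²)) = ((¼)*(-1/1140)*160839)/((64*(-8960)²)) = -53613/(1520*(64*80281600)) = -53613/1520/5138022400 = -53613/1520*1/5138022400 = -7659/1115684864000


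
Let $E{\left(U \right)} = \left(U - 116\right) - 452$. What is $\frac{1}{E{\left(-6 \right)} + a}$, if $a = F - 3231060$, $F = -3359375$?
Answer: $- \frac{1}{6591009} \approx -1.5172 \cdot 10^{-7}$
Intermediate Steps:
$a = -6590435$ ($a = -3359375 - 3231060 = -6590435$)
$E{\left(U \right)} = -568 + U$ ($E{\left(U \right)} = \left(-116 + U\right) - 452 = -568 + U$)
$\frac{1}{E{\left(-6 \right)} + a} = \frac{1}{\left(-568 - 6\right) - 6590435} = \frac{1}{-574 - 6590435} = \frac{1}{-6591009} = - \frac{1}{6591009}$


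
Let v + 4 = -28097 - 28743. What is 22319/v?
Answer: -22319/56844 ≈ -0.39264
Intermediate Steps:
v = -56844 (v = -4 + (-28097 - 28743) = -4 - 56840 = -56844)
22319/v = 22319/(-56844) = 22319*(-1/56844) = -22319/56844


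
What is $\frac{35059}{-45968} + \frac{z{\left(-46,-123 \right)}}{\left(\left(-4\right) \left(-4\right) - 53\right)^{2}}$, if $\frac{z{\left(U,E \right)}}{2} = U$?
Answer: $- \frac{52224827}{62930192} \approx -0.82989$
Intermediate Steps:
$z{\left(U,E \right)} = 2 U$
$\frac{35059}{-45968} + \frac{z{\left(-46,-123 \right)}}{\left(\left(-4\right) \left(-4\right) - 53\right)^{2}} = \frac{35059}{-45968} + \frac{2 \left(-46\right)}{\left(\left(-4\right) \left(-4\right) - 53\right)^{2}} = 35059 \left(- \frac{1}{45968}\right) - \frac{92}{\left(16 - 53\right)^{2}} = - \frac{35059}{45968} - \frac{92}{\left(-37\right)^{2}} = - \frac{35059}{45968} - \frac{92}{1369} = - \frac{52224827}{62930192}$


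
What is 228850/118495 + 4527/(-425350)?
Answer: 19360984127/10080369650 ≈ 1.9207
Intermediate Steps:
228850/118495 + 4527/(-425350) = 228850*(1/118495) + 4527*(-1/425350) = 45770/23699 - 4527/425350 = 19360984127/10080369650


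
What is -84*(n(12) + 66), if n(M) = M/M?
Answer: -5628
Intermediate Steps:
n(M) = 1
-84*(n(12) + 66) = -84*(1 + 66) = -84*67 = -5628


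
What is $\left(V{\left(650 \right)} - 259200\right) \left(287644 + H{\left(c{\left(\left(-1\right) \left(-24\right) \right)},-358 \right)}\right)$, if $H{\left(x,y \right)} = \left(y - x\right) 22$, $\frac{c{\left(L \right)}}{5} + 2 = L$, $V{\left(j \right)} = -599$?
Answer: $-72054733052$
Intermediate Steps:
$c{\left(L \right)} = -10 + 5 L$
$H{\left(x,y \right)} = - 22 x + 22 y$
$\left(V{\left(650 \right)} - 259200\right) \left(287644 + H{\left(c{\left(\left(-1\right) \left(-24\right) \right)},-358 \right)}\right) = \left(-599 - 259200\right) \left(287644 - \left(7876 + 22 \left(-10 + 5 \left(\left(-1\right) \left(-24\right)\right)\right)\right)\right) = - 259799 \left(287644 - \left(7876 + 22 \left(-10 + 5 \cdot 24\right)\right)\right) = - 259799 \left(287644 - \left(7876 + 22 \left(-10 + 120\right)\right)\right) = - 259799 \left(287644 - 10296\right) = \left(-259799\right) 277348 = -72054733052$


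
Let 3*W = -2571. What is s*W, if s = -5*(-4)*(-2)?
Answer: 34280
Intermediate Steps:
W = -857 (W = (⅓)*(-2571) = -857)
s = -40 (s = 20*(-2) = -40)
s*W = -40*(-857) = 34280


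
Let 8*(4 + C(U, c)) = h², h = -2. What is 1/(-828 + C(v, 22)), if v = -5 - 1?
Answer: -2/1663 ≈ -0.0012026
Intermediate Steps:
v = -6
C(U, c) = -7/2 (C(U, c) = -4 + (⅛)*(-2)² = -4 + (⅛)*4 = -4 + ½ = -7/2)
1/(-828 + C(v, 22)) = 1/(-828 - 7/2) = 1/(-1663/2) = -2/1663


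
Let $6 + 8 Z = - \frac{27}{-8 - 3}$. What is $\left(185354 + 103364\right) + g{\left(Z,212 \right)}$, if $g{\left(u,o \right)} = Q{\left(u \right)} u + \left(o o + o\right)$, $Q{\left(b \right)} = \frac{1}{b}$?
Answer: $333875$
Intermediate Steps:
$Z = - \frac{39}{88}$ ($Z = - \frac{3}{4} + \frac{\left(-27\right) \frac{1}{-8 - 3}}{8} = - \frac{3}{4} + \frac{\left(-27\right) \frac{1}{-11}}{8} = - \frac{3}{4} + \frac{\left(-27\right) \left(- \frac{1}{11}\right)}{8} = - \frac{3}{4} + \frac{1}{8} \cdot \frac{27}{11} = - \frac{3}{4} + \frac{27}{88} = - \frac{39}{88} \approx -0.44318$)
$g{\left(u,o \right)} = 1 + o + o^{2}$ ($g{\left(u,o \right)} = \frac{u}{u} + \left(o o + o\right) = 1 + \left(o^{2} + o\right) = 1 + \left(o + o^{2}\right) = 1 + o + o^{2}$)
$\left(185354 + 103364\right) + g{\left(Z,212 \right)} = \left(185354 + 103364\right) + \left(1 + 212 + 212^{2}\right) = 288718 + \left(1 + 212 + 44944\right) = 288718 + 45157 = 333875$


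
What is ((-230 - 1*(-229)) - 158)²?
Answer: 25281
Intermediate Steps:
((-230 - 1*(-229)) - 158)² = ((-230 + 229) - 158)² = (-1 - 158)² = (-159)² = 25281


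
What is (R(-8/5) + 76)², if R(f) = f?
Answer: 138384/25 ≈ 5535.4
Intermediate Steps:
(R(-8/5) + 76)² = (-8/5 + 76)² = (372/5)² = 138384/25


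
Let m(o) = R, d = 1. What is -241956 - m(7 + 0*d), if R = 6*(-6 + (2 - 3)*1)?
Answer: -241914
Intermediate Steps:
R = -42 (R = 6*(-6 - 1*1) = 6*(-6 - 1) = 6*(-7) = -42)
m(o) = -42
-241956 - m(7 + 0*d) = -241956 - 1*(-42) = -241956 + 42 = -241914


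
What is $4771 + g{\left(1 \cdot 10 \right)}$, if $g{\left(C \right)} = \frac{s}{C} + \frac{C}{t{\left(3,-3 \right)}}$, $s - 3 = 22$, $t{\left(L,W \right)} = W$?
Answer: $\frac{28621}{6} \approx 4770.2$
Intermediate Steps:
$s = 25$ ($s = 3 + 22 = 25$)
$g{\left(C \right)} = \frac{25}{C} - \frac{C}{3}$ ($g{\left(C \right)} = \frac{25}{C} + \frac{C}{-3} = \frac{25}{C} + C \left(- \frac{1}{3}\right) = \frac{25}{C} - \frac{C}{3}$)
$4771 + g{\left(1 \cdot 10 \right)} = 4771 + \left(\frac{25}{1 \cdot 10} - \frac{1 \cdot 10}{3}\right) = 4771 + \left(\frac{25}{10} - \frac{10}{3}\right) = 4771 + \left(25 \cdot \frac{1}{10} - \frac{10}{3}\right) = 4771 + \left(\frac{5}{2} - \frac{10}{3}\right) = 4771 - \frac{5}{6} = \frac{28621}{6}$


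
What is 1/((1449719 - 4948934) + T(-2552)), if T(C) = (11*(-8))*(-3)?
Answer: -1/3498951 ≈ -2.8580e-7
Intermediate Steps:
T(C) = 264 (T(C) = -88*(-3) = 264)
1/((1449719 - 4948934) + T(-2552)) = 1/((1449719 - 4948934) + 264) = 1/(-3499215 + 264) = 1/(-3498951) = -1/3498951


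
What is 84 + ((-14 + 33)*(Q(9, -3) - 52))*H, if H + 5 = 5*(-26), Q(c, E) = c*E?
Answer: 202719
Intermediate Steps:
Q(c, E) = E*c
H = -135 (H = -5 + 5*(-26) = -5 - 130 = -135)
84 + ((-14 + 33)*(Q(9, -3) - 52))*H = 84 + ((-14 + 33)*(-3*9 - 52))*(-135) = 84 + (19*(-27 - 52))*(-135) = 84 + (19*(-79))*(-135) = 84 - 1501*(-135) = 84 + 202635 = 202719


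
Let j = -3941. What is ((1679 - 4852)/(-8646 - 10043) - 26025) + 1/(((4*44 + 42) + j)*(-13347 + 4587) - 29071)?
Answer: -1440758306815689/55360910891 ≈ -26025.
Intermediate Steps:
((1679 - 4852)/(-8646 - 10043) - 26025) + 1/(((4*44 + 42) + j)*(-13347 + 4587) - 29071) = ((1679 - 4852)/(-8646 - 10043) - 26025) + 1/(((4*44 + 42) - 3941)*(-13347 + 4587) - 29071) = (-3173/(-18689) - 26025) + 1/(((176 + 42) - 3941)*(-8760) - 29071) = (-3173*(-1/18689) - 26025) + 1/((218 - 3941)*(-8760) - 29071) = (3173/18689 - 26025) + 1/(-3723*(-8760) - 29071) = -486378052/18689 + 1/(32613480 - 29071) = -486378052/18689 + 1/32584409 = -1440758306815689/55360910891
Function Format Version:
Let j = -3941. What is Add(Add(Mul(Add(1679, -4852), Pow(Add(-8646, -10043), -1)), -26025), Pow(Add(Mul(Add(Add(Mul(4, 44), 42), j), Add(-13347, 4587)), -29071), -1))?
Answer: Rational(-1440758306815689, 55360910891) ≈ -26025.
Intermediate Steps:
Add(Add(Mul(Add(1679, -4852), Pow(Add(-8646, -10043), -1)), -26025), Pow(Add(Mul(Add(Add(Mul(4, 44), 42), j), Add(-13347, 4587)), -29071), -1)) = Add(Add(Mul(Add(1679, -4852), Pow(Add(-8646, -10043), -1)), -26025), Pow(Add(Mul(Add(Add(Mul(4, 44), 42), -3941), Add(-13347, 4587)), -29071), -1)) = Add(Add(Mul(-3173, Pow(-18689, -1)), -26025), Pow(Add(Mul(Add(Add(176, 42), -3941), -8760), -29071), -1)) = Add(Add(Mul(-3173, Rational(-1, 18689)), -26025), Pow(Add(Mul(Add(218, -3941), -8760), -29071), -1)) = Add(Add(Rational(3173, 18689), -26025), Pow(Add(Mul(-3723, -8760), -29071), -1)) = Add(Rational(-486378052, 18689), Pow(Add(32613480, -29071), -1)) = Add(Rational(-486378052, 18689), Pow(32584409, -1)) = Add(Rational(-486378052, 18689), Rational(1, 32584409)) = Rational(-1440758306815689, 55360910891)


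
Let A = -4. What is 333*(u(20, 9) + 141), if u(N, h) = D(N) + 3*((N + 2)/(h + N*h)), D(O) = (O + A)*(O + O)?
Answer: 1821325/7 ≈ 2.6019e+5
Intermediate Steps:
D(O) = 2*O*(-4 + O) (D(O) = (O - 4)*(O + O) = (-4 + O)*(2*O) = 2*O*(-4 + O))
u(N, h) = 2*N*(-4 + N) + 3*(2 + N)/(h + N*h) (u(N, h) = 2*N*(-4 + N) + 3*((N + 2)/(h + N*h)) = 2*N*(-4 + N) + 3*((2 + N)/(h + N*h)) = 2*N*(-4 + N) + 3*(2 + N)/(h + N*h))
333*(u(20, 9) + 141) = 333*((6 + 3*20 + 2*20*9*(-4 + 20) + 2*9*20²*(-4 + 20))/(9*(1 + 20)) + 141) = 333*((⅑)*(6 + 60 + 2*20*9*16 + 2*9*400*16)/21 + 141) = 333*((⅑)*(1/21)*(6 + 60 + 5760 + 115200) + 141) = 333*((⅑)*(1/21)*121026 + 141) = 333*(40342/63 + 141) = 333*(49225/63) = 1821325/7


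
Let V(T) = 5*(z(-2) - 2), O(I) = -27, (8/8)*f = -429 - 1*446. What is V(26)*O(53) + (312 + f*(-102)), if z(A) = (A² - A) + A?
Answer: 89292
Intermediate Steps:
f = -875 (f = -429 - 1*446 = -429 - 446 = -875)
z(A) = A²
V(T) = 10 (V(T) = 5*((-2)² - 2) = 5*(4 - 2) = 5*2 = 10)
V(26)*O(53) + (312 + f*(-102)) = 10*(-27) + (312 - 875*(-102)) = -270 + (312 + 89250) = -270 + 89562 = 89292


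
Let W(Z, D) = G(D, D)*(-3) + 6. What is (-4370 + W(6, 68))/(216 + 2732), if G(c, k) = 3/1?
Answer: -4373/2948 ≈ -1.4834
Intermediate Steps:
G(c, k) = 3 (G(c, k) = 3*1 = 3)
W(Z, D) = -3 (W(Z, D) = 3*(-3) + 6 = -9 + 6 = -3)
(-4370 + W(6, 68))/(216 + 2732) = (-4370 - 3)/(216 + 2732) = -4373/2948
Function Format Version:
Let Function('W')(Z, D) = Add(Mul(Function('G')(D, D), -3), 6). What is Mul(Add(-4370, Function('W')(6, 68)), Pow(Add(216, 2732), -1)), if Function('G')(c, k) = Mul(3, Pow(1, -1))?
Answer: Rational(-4373, 2948) ≈ -1.4834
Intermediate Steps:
Function('G')(c, k) = 3 (Function('G')(c, k) = Mul(3, 1) = 3)
Function('W')(Z, D) = -3 (Function('W')(Z, D) = Add(Mul(3, -3), 6) = Add(-9, 6) = -3)
Mul(Add(-4370, Function('W')(6, 68)), Pow(Add(216, 2732), -1)) = Mul(Add(-4370, -3), Pow(Add(216, 2732), -1)) = Mul(-4373, Pow(2948, -1)) = Mul(-4373, Rational(1, 2948)) = Rational(-4373, 2948)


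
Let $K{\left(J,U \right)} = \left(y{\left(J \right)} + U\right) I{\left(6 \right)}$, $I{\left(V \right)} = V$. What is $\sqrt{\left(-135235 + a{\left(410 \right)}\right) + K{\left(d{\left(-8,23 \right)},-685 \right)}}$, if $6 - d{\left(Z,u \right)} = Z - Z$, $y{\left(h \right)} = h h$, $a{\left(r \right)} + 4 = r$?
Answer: $i \sqrt{138723} \approx 372.46 i$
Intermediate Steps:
$a{\left(r \right)} = -4 + r$
$y{\left(h \right)} = h^{2}$
$d{\left(Z,u \right)} = 6$ ($d{\left(Z,u \right)} = 6 - \left(Z - Z\right) = 6 - 0 = 6 + 0 = 6$)
$K{\left(J,U \right)} = 6 U + 6 J^{2}$ ($K{\left(J,U \right)} = \left(J^{2} + U\right) 6 = \left(U + J^{2}\right) 6 = 6 U + 6 J^{2}$)
$\sqrt{\left(-135235 + a{\left(410 \right)}\right) + K{\left(d{\left(-8,23 \right)},-685 \right)}} = \sqrt{\left(-135235 + \left(-4 + 410\right)\right) + \left(6 \left(-685\right) + 6 \cdot 6^{2}\right)} = \sqrt{\left(-135235 + 406\right) + \left(-4110 + 6 \cdot 36\right)} = \sqrt{-134829 + \left(-4110 + 216\right)} = \sqrt{-134829 - 3894} = \sqrt{-138723} = i \sqrt{138723}$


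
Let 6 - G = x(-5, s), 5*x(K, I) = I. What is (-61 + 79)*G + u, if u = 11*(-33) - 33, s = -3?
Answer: -1386/5 ≈ -277.20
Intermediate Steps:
x(K, I) = I/5
G = 33/5 (G = 6 - (-3)/5 = 6 - 1*(-⅗) = 6 + ⅗ = 33/5 ≈ 6.6000)
u = -396 (u = -363 - 33 = -396)
(-61 + 79)*G + u = (-61 + 79)*(33/5) - 396 = 18*(33/5) - 396 = 594/5 - 396 = -1386/5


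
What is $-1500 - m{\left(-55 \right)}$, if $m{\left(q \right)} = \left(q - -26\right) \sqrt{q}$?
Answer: $-1500 + 29 i \sqrt{55} \approx -1500.0 + 215.07 i$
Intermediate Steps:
$m{\left(q \right)} = \sqrt{q} \left(26 + q\right)$ ($m{\left(q \right)} = \left(q + 26\right) \sqrt{q} = \left(26 + q\right) \sqrt{q} = \sqrt{q} \left(26 + q\right)$)
$-1500 - m{\left(-55 \right)} = -1500 - \sqrt{-55} \left(26 - 55\right) = -1500 - i \sqrt{55} \left(-29\right) = -1500 - - 29 i \sqrt{55} = -1500 + 29 i \sqrt{55}$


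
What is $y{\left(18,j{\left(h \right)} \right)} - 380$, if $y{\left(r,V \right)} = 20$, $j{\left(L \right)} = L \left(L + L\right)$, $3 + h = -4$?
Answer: $-360$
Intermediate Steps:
$h = -7$ ($h = -3 - 4 = -7$)
$j{\left(L \right)} = 2 L^{2}$ ($j{\left(L \right)} = L 2 L = 2 L^{2}$)
$y{\left(18,j{\left(h \right)} \right)} - 380 = 20 - 380 = -360$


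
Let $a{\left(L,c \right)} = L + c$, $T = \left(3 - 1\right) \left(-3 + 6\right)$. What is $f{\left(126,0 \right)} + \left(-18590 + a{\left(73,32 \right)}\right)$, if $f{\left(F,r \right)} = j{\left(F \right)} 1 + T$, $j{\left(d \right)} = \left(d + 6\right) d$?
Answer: $-1847$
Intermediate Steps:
$j{\left(d \right)} = d \left(6 + d\right)$ ($j{\left(d \right)} = \left(6 + d\right) d = d \left(6 + d\right)$)
$T = 6$ ($T = 2 \cdot 3 = 6$)
$f{\left(F,r \right)} = 6 + F \left(6 + F\right)$ ($f{\left(F,r \right)} = F \left(6 + F\right) 1 + 6 = F \left(6 + F\right) + 6 = 6 + F \left(6 + F\right)$)
$f{\left(126,0 \right)} + \left(-18590 + a{\left(73,32 \right)}\right) = \left(6 + 126 \left(6 + 126\right)\right) + \left(-18590 + \left(73 + 32\right)\right) = \left(6 + 126 \cdot 132\right) + \left(-18590 + 105\right) = \left(6 + 16632\right) - 18485 = 16638 - 18485 = -1847$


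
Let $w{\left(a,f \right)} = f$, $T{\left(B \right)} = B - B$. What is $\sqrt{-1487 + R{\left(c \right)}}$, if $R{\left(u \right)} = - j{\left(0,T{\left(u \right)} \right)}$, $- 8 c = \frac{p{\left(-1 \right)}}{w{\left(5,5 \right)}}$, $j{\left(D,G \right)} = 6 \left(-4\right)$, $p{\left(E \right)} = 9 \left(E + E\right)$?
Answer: $i \sqrt{1463} \approx 38.249 i$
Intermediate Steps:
$T{\left(B \right)} = 0$
$p{\left(E \right)} = 18 E$ ($p{\left(E \right)} = 9 \cdot 2 E = 18 E$)
$j{\left(D,G \right)} = -24$
$c = \frac{9}{20}$ ($c = - \frac{18 \left(-1\right) \frac{1}{5}}{8} = - \frac{\left(-18\right) \frac{1}{5}}{8} = \left(- \frac{1}{8}\right) \left(- \frac{18}{5}\right) = \frac{9}{20} \approx 0.45$)
$R{\left(u \right)} = 24$ ($R{\left(u \right)} = \left(-1\right) \left(-24\right) = 24$)
$\sqrt{-1487 + R{\left(c \right)}} = \sqrt{-1487 + 24} = \sqrt{-1463} = i \sqrt{1463}$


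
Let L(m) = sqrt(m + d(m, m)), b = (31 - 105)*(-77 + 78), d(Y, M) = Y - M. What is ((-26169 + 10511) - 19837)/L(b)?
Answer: 35495*I*sqrt(74)/74 ≈ 4126.2*I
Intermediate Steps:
b = -74 (b = -74*1 = -74)
L(m) = sqrt(m) (L(m) = sqrt(m + (m - m)) = sqrt(m + 0) = sqrt(m))
((-26169 + 10511) - 19837)/L(b) = ((-26169 + 10511) - 19837)/(sqrt(-74)) = (-15658 - 19837)/((I*sqrt(74))) = -(-35495)*I*sqrt(74)/74 = 35495*I*sqrt(74)/74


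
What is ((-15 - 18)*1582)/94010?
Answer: -3729/6715 ≈ -0.55532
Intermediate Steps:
((-15 - 18)*1582)/94010 = -33*1582*(1/94010) = -52206*1/94010 = -3729/6715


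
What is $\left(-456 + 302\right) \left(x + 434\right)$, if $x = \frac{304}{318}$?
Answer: $- \frac{10650332}{159} \approx -66983.0$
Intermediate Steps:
$x = \frac{152}{159}$ ($x = 304 \cdot \frac{1}{318} = \frac{152}{159} \approx 0.95597$)
$\left(-456 + 302\right) \left(x + 434\right) = \left(-456 + 302\right) \left(\frac{152}{159} + 434\right) = \left(-154\right) \frac{69158}{159} = - \frac{10650332}{159}$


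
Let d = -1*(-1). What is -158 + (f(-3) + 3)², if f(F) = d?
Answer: -142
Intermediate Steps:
d = 1
f(F) = 1
-158 + (f(-3) + 3)² = -158 + (1 + 3)² = -158 + 4² = -158 + 16 = -142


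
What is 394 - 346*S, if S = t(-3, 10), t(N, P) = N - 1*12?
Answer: 5584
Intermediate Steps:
t(N, P) = -12 + N (t(N, P) = N - 12 = -12 + N)
S = -15 (S = -12 - 3 = -15)
394 - 346*S = 394 - 346*(-15) = 394 + 5190 = 5584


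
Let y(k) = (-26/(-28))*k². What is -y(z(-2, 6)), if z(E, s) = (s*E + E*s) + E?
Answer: -4394/7 ≈ -627.71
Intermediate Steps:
z(E, s) = E + 2*E*s (z(E, s) = (E*s + E*s) + E = 2*E*s + E = E + 2*E*s)
y(k) = 13*k²/14 (y(k) = (-26*(-1/28))*k² = 13*k²/14)
-y(z(-2, 6)) = -13*(-2*(1 + 2*6))²/14 = -13*(-2*(1 + 12))²/14 = -13*(-2*13)²/14 = -13*(-26)²/14 = -13*676/14 = -1*4394/7 = -4394/7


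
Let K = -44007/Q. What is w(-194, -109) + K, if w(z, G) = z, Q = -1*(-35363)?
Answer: -6904429/35363 ≈ -195.24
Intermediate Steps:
Q = 35363
K = -44007/35363 ≈ -1.2444
w(-194, -109) + K = -194 - 44007/35363 = -6904429/35363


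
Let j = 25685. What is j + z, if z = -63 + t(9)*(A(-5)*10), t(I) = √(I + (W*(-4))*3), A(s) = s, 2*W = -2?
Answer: 25622 - 50*√21 ≈ 25393.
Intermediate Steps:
W = -1 (W = (½)*(-2) = -1)
t(I) = √(12 + I) (t(I) = √(I - 1*(-4)*3) = √(I + 4*3) = √(I + 12) = √(12 + I))
z = -63 - 50*√21 (z = -63 + √(12 + 9)*(-5*10) = -63 + √21*(-50) = -63 - 50*√21 ≈ -292.13)
j + z = 25685 + (-63 - 50*√21) = 25622 - 50*√21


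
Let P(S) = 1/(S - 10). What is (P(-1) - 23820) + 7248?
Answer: -182293/11 ≈ -16572.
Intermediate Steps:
P(S) = 1/(-10 + S)
(P(-1) - 23820) + 7248 = (1/(-10 - 1) - 23820) + 7248 = (1/(-11) - 23820) + 7248 = (-1/11 - 23820) + 7248 = -262021/11 + 7248 = -182293/11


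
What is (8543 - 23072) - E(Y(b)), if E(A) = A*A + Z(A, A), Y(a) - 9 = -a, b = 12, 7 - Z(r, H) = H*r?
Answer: -14536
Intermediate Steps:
Z(r, H) = 7 - H*r
Y(a) = 9 - a
E(A) = 7 (E(A) = A*A + (7 - A*A) = A**2 + (7 - A**2) = 7)
(8543 - 23072) - E(Y(b)) = (8543 - 23072) - 1*7 = -14529 - 7 = -14536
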